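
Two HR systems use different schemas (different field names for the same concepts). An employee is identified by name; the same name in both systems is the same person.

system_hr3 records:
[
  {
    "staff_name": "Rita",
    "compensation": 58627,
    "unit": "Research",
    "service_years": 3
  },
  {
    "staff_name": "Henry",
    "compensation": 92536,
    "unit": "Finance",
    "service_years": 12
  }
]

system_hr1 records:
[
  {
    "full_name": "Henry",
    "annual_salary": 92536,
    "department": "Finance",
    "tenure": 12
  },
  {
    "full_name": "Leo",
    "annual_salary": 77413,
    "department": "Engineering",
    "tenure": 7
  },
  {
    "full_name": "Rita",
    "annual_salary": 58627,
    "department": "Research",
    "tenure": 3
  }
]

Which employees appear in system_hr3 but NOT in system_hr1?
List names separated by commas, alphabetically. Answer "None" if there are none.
None

Schema mapping: "staff_name" (system_hr3) = "full_name" (system_hr1) = employee name

Names in system_hr3: ['Henry', 'Rita']
Names in system_hr1: ['Henry', 'Leo', 'Rita']

In system_hr3 but not system_hr1: None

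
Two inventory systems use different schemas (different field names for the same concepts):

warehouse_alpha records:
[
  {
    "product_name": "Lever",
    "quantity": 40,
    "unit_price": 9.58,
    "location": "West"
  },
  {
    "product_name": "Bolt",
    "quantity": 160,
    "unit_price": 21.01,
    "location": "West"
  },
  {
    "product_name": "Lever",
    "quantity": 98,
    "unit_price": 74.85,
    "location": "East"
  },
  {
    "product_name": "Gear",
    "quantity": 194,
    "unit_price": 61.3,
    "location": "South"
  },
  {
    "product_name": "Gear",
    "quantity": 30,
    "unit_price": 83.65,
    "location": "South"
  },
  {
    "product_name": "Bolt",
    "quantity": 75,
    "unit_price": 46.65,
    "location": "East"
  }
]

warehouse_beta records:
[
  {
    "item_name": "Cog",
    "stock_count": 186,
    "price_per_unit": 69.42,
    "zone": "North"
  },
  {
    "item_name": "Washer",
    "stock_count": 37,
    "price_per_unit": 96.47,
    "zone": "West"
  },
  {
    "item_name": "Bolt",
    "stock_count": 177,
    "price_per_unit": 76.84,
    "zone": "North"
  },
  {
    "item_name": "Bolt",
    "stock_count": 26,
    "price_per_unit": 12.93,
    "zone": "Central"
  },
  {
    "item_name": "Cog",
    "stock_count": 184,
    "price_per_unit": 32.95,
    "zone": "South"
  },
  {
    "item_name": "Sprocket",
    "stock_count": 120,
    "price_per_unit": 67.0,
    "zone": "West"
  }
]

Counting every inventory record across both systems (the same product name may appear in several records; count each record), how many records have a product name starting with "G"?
2

Schema mapping: "product_name" (warehouse_alpha) = "item_name" (warehouse_beta) = product name

Records with product name starting with "G" in warehouse_alpha: 2
Records with product name starting with "G" in warehouse_beta: 0

Total: 2 + 0 = 2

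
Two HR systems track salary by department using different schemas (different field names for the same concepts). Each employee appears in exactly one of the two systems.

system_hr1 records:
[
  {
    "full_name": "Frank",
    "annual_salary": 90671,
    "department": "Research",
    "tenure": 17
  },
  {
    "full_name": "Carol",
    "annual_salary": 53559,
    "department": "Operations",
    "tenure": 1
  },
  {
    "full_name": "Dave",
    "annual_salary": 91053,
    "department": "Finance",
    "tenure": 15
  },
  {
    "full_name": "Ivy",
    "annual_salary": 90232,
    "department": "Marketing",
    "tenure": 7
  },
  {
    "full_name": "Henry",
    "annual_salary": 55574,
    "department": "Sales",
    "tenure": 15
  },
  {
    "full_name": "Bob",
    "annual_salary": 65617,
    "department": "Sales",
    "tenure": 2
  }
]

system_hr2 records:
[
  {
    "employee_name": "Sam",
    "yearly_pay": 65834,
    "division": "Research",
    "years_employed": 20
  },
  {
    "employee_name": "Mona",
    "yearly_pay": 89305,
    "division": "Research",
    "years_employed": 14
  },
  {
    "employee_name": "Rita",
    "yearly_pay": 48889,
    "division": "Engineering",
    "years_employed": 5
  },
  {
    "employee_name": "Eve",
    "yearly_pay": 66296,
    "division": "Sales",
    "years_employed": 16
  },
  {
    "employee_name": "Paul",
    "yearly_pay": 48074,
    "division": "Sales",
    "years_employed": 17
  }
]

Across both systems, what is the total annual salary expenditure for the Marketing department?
90232

Schema mappings:
- "department" (system_hr1) = "division" (system_hr2) = department
- "annual_salary" (system_hr1) = "yearly_pay" (system_hr2) = salary

Marketing salaries from system_hr1: 90232
Marketing salaries from system_hr2: 0

Total: 90232 + 0 = 90232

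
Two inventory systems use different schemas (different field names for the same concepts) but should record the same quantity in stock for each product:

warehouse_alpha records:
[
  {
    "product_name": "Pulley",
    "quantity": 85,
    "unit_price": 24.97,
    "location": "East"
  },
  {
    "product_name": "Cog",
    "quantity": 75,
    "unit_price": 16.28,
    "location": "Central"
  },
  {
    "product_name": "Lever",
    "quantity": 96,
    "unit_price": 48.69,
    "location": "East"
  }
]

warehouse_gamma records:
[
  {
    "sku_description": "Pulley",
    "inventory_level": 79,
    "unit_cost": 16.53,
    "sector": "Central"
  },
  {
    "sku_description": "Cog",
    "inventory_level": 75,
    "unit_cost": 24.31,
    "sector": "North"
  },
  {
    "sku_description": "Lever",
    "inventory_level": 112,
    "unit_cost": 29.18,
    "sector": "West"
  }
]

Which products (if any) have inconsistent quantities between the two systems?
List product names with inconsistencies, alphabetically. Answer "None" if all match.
Lever, Pulley

Schema mappings:
- "product_name" (warehouse_alpha) = "sku_description" (warehouse_gamma) = product name
- "quantity" (warehouse_alpha) = "inventory_level" (warehouse_gamma) = quantity

Comparison:
  Pulley: 85 vs 79 - MISMATCH
  Cog: 75 vs 75 - MATCH
  Lever: 96 vs 112 - MISMATCH

Products with inconsistencies: Lever, Pulley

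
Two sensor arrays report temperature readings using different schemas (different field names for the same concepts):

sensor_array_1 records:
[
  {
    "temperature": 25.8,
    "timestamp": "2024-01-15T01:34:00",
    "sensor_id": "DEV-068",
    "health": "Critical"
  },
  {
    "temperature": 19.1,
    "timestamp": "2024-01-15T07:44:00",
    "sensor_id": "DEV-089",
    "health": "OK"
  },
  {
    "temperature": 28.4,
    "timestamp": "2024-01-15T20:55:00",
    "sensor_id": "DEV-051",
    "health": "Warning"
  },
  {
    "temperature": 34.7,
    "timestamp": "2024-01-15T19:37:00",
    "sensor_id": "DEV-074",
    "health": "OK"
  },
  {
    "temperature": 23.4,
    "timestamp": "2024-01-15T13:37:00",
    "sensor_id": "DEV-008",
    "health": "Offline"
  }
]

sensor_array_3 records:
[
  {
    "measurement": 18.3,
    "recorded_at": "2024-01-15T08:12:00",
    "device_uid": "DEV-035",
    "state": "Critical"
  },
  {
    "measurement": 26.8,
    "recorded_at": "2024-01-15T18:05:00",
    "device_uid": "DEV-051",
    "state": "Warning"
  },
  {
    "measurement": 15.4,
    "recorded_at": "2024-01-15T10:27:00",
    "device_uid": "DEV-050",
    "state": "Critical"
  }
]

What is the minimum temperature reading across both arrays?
15.4

Schema mapping: "temperature" (sensor_array_1) = "measurement" (sensor_array_3) = temperature reading

Minimum in sensor_array_1: 19.1
Minimum in sensor_array_3: 15.4

Overall minimum: min(19.1, 15.4) = 15.4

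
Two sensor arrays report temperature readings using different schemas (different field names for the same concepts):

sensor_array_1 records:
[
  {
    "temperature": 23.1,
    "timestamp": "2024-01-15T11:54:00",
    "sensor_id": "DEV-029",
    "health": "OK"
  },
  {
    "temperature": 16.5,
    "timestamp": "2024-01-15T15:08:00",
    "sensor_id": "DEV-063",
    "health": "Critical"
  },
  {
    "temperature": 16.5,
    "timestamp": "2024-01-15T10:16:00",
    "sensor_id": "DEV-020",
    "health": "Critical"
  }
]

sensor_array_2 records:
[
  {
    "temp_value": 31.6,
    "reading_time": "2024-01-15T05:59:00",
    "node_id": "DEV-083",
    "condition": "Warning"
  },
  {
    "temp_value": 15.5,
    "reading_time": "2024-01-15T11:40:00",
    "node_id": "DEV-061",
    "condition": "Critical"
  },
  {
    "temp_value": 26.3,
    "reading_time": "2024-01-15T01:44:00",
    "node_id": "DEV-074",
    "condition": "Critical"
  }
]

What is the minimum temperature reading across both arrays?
15.5

Schema mapping: "temperature" (sensor_array_1) = "temp_value" (sensor_array_2) = temperature reading

Minimum in sensor_array_1: 16.5
Minimum in sensor_array_2: 15.5

Overall minimum: min(16.5, 15.5) = 15.5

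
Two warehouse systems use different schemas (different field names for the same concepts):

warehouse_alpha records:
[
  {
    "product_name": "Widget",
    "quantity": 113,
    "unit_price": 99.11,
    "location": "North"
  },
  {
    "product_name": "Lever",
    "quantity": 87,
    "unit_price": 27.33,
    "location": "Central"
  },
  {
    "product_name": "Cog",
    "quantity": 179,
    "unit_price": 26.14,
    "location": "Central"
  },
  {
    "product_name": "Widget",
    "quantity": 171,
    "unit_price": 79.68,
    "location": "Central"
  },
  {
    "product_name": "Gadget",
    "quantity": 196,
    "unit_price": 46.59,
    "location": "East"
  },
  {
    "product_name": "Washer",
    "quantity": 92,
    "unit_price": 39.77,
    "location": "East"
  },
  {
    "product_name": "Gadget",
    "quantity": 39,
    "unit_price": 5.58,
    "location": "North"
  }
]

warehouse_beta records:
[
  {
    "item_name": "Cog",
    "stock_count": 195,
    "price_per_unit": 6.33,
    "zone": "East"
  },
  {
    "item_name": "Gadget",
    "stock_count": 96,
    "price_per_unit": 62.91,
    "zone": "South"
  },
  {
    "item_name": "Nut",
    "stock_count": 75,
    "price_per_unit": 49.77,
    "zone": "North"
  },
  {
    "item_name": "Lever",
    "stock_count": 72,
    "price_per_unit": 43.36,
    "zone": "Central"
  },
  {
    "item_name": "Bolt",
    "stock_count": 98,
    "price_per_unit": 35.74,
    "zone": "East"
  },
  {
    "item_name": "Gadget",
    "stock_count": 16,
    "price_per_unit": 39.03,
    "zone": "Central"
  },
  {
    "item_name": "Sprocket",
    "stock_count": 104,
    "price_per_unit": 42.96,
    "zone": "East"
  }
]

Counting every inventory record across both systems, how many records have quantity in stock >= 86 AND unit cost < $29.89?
3

Schema mappings:
- "quantity" (warehouse_alpha) = "stock_count" (warehouse_beta) = quantity
- "unit_price" (warehouse_alpha) = "price_per_unit" (warehouse_beta) = unit cost

Records meeting both conditions in warehouse_alpha: 2
Records meeting both conditions in warehouse_beta: 1

Total: 2 + 1 = 3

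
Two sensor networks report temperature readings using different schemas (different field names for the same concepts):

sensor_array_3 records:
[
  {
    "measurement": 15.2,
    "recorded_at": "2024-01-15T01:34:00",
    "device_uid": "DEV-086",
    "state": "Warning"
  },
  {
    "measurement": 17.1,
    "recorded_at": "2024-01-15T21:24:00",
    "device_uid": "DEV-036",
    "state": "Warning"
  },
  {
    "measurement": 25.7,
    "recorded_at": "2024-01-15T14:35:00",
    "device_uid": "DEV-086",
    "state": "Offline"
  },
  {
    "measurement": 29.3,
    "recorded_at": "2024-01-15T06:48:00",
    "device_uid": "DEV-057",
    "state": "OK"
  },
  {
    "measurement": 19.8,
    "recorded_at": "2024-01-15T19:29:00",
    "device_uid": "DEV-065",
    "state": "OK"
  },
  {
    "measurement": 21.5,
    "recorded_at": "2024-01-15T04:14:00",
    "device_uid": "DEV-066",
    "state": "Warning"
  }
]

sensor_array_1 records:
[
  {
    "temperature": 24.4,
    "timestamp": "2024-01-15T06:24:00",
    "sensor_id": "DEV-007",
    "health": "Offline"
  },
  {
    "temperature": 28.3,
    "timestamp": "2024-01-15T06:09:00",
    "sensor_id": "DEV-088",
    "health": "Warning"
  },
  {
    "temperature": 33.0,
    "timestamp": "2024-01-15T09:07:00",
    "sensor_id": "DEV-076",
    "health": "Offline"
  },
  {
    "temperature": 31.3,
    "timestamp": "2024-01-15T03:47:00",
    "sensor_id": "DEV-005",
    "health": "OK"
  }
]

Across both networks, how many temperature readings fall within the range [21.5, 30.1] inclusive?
5

Schema mapping: "measurement" (sensor_array_3) = "temperature" (sensor_array_1) = temperature

Readings in [21.5, 30.1] from sensor_array_3: 3
Readings in [21.5, 30.1] from sensor_array_1: 2

Total count: 3 + 2 = 5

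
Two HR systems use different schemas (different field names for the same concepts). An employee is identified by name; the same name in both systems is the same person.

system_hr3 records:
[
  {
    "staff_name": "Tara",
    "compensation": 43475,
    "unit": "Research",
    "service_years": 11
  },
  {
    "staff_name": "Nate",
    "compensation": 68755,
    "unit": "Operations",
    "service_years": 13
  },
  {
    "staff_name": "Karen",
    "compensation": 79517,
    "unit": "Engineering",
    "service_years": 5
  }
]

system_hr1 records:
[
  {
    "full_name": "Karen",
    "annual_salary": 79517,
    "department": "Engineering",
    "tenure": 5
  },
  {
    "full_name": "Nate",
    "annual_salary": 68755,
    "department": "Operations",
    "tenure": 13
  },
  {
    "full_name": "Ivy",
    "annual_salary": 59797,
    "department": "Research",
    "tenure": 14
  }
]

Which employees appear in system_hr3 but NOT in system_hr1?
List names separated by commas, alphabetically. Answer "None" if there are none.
Tara

Schema mapping: "staff_name" (system_hr3) = "full_name" (system_hr1) = employee name

Names in system_hr3: ['Karen', 'Nate', 'Tara']
Names in system_hr1: ['Ivy', 'Karen', 'Nate']

In system_hr3 but not system_hr1: ['Tara']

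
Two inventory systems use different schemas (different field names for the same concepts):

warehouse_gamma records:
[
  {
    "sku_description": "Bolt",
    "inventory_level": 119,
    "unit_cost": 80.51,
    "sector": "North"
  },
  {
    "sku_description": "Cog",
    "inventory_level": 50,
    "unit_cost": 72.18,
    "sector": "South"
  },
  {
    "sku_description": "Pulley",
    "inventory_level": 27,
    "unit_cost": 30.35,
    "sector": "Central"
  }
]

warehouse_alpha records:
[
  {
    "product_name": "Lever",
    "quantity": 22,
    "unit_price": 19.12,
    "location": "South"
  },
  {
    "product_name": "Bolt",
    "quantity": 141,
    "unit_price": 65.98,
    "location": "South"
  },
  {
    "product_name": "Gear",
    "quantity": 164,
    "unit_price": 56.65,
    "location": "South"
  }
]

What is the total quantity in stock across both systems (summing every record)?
523

To reconcile these schemas, identify the field holding the quantity in stock in each system:
1. In warehouse_gamma it is "inventory_level"
2. In warehouse_alpha it is "quantity"

From warehouse_gamma: 119 + 50 + 27 = 196
From warehouse_alpha: 22 + 141 + 164 = 327

Total: 196 + 327 = 523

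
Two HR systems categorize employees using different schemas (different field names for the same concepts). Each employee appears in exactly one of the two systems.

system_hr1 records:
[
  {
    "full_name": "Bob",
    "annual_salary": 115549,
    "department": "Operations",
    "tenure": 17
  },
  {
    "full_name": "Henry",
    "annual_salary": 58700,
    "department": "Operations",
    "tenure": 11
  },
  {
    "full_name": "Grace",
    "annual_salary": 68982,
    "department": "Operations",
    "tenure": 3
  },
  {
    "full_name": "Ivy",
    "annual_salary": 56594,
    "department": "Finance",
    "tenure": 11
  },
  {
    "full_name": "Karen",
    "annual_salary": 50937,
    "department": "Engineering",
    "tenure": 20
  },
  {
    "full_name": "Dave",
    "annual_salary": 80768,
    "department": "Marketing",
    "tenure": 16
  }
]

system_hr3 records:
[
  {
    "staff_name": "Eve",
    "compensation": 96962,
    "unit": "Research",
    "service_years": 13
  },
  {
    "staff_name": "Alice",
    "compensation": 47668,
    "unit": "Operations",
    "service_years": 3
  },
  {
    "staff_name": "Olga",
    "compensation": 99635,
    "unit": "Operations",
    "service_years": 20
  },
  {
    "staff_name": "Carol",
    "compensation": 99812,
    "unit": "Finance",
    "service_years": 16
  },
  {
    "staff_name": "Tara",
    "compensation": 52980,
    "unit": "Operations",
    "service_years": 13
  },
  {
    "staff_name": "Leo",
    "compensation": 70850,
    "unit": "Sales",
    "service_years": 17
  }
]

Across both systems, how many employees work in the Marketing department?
1

Schema mapping: "department" (system_hr1) = "unit" (system_hr3) = department

Marketing employees in system_hr1: 1
Marketing employees in system_hr3: 0

Total in Marketing: 1 + 0 = 1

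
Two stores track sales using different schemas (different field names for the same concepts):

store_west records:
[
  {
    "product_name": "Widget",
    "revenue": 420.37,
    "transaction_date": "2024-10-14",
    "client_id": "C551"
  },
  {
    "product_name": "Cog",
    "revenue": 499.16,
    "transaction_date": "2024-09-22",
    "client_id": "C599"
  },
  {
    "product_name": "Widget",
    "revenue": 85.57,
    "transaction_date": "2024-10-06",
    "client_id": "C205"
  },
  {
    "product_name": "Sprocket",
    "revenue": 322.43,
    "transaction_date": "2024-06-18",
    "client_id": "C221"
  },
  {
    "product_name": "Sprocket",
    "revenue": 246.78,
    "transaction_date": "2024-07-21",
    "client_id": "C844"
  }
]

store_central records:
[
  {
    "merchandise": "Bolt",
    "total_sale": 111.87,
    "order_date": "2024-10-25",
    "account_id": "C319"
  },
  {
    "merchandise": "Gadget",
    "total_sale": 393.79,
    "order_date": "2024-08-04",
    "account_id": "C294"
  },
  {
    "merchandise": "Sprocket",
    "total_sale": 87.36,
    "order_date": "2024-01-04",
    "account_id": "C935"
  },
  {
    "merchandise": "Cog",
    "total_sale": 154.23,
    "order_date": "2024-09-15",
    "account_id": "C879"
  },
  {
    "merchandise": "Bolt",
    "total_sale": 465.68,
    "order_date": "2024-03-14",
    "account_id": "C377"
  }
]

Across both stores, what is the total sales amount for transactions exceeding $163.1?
2348.21

Schema mapping: "revenue" (store_west) = "total_sale" (store_central) = sale amount

Sum of sales > $163.1 in store_west: 1488.74
Sum of sales > $163.1 in store_central: 859.47

Total: 1488.74 + 859.47 = 2348.21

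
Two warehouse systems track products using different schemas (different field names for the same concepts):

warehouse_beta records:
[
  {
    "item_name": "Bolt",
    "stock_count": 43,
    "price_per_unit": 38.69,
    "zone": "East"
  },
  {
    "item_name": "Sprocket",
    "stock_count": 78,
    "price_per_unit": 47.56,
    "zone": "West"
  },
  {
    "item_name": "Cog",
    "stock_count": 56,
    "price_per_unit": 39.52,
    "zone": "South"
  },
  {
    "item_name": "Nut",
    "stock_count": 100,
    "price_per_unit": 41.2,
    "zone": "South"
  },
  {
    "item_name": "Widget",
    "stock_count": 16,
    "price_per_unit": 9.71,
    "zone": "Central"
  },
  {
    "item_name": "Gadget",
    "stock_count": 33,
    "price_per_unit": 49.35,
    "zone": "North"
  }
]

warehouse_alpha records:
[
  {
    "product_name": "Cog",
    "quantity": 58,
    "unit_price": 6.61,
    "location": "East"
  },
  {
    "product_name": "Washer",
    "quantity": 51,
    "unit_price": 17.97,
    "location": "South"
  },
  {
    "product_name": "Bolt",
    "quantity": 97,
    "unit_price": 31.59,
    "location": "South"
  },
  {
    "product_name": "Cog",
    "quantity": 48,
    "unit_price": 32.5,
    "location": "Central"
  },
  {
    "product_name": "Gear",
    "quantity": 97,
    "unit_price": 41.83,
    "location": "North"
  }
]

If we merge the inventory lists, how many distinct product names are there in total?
8

Schema mapping: "item_name" (warehouse_beta) = "product_name" (warehouse_alpha) = product name

Products in warehouse_beta: ['Bolt', 'Cog', 'Gadget', 'Nut', 'Sprocket', 'Widget']
Products in warehouse_alpha: ['Bolt', 'Cog', 'Gear', 'Washer']

Union (unique products): ['Bolt', 'Cog', 'Gadget', 'Gear', 'Nut', 'Sprocket', 'Washer', 'Widget']
Count: 8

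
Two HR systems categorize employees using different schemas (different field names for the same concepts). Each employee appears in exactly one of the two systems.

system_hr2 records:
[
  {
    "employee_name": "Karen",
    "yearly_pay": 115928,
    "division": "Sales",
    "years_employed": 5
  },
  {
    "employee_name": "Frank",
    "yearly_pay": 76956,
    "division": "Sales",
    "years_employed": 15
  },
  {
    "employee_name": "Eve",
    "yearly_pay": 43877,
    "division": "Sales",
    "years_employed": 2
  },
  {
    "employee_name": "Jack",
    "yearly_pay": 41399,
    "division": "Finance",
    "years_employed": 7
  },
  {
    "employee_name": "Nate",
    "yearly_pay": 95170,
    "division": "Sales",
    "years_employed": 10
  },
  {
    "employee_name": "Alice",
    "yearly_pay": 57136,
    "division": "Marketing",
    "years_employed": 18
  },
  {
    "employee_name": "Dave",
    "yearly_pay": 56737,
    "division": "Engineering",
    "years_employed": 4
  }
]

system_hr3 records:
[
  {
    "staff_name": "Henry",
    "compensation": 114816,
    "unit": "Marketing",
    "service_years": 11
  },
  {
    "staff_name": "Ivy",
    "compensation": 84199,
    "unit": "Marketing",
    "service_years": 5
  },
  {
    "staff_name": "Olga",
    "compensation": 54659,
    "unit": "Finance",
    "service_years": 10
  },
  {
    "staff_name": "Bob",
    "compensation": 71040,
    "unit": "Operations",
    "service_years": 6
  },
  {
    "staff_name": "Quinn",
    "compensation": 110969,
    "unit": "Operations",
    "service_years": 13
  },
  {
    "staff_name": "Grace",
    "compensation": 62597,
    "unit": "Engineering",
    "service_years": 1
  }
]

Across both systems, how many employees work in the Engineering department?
2

Schema mapping: "division" (system_hr2) = "unit" (system_hr3) = department

Engineering employees in system_hr2: 1
Engineering employees in system_hr3: 1

Total in Engineering: 1 + 1 = 2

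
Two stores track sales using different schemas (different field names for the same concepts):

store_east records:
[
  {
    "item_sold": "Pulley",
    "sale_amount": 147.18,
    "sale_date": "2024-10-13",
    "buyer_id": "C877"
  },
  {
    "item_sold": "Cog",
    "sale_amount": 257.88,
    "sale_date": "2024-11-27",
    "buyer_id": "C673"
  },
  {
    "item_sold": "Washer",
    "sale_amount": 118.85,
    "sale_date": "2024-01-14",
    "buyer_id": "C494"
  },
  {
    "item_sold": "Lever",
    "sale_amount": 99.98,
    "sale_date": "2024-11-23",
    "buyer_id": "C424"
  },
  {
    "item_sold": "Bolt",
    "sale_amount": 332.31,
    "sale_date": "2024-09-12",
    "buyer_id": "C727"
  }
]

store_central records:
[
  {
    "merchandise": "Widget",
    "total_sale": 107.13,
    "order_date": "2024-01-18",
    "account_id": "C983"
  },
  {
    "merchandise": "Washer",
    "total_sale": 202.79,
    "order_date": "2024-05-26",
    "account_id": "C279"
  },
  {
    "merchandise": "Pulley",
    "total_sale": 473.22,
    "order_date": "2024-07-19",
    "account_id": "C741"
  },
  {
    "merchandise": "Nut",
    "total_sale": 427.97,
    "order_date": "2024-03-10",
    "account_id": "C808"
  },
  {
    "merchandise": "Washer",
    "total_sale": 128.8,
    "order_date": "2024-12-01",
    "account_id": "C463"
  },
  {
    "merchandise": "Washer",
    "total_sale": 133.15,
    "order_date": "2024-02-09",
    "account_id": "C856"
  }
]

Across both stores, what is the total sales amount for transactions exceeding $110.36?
2222.15

Schema mapping: "sale_amount" (store_east) = "total_sale" (store_central) = sale amount

Sum of sales > $110.36 in store_east: 856.22
Sum of sales > $110.36 in store_central: 1365.93

Total: 856.22 + 1365.93 = 2222.15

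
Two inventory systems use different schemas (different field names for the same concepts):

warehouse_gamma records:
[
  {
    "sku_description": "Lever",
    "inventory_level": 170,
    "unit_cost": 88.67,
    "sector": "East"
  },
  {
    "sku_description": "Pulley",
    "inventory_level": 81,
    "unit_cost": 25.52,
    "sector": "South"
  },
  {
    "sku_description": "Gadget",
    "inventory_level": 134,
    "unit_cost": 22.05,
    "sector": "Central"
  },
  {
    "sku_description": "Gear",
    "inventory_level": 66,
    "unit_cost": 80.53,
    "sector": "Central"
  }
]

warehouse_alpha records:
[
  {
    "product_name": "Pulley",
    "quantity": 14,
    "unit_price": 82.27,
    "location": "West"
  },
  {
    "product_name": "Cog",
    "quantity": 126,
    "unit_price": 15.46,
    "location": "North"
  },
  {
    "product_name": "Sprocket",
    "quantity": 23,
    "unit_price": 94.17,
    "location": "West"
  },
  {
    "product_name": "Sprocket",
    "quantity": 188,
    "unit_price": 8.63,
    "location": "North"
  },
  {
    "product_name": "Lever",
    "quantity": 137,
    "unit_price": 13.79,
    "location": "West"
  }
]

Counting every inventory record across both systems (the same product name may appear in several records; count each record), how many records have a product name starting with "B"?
0

Schema mapping: "sku_description" (warehouse_gamma) = "product_name" (warehouse_alpha) = product name

Records with product name starting with "B" in warehouse_gamma: 0
Records with product name starting with "B" in warehouse_alpha: 0

Total: 0 + 0 = 0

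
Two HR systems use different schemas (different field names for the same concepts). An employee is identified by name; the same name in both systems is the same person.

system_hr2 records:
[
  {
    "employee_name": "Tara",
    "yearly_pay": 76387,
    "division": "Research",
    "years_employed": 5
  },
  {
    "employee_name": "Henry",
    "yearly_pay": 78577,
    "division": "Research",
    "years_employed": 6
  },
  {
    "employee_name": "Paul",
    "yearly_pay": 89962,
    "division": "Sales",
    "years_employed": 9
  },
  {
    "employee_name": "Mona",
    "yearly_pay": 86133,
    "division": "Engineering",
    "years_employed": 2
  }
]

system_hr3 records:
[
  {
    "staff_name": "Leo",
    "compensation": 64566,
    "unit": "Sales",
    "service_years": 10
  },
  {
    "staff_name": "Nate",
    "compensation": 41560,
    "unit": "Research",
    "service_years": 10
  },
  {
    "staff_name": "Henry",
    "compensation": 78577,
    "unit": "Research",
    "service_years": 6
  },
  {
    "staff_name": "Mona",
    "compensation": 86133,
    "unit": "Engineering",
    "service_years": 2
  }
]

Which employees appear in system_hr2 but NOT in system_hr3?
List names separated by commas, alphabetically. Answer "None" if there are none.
Paul, Tara

Schema mapping: "employee_name" (system_hr2) = "staff_name" (system_hr3) = employee name

Names in system_hr2: ['Henry', 'Mona', 'Paul', 'Tara']
Names in system_hr3: ['Henry', 'Leo', 'Mona', 'Nate']

In system_hr2 but not system_hr3: ['Paul', 'Tara']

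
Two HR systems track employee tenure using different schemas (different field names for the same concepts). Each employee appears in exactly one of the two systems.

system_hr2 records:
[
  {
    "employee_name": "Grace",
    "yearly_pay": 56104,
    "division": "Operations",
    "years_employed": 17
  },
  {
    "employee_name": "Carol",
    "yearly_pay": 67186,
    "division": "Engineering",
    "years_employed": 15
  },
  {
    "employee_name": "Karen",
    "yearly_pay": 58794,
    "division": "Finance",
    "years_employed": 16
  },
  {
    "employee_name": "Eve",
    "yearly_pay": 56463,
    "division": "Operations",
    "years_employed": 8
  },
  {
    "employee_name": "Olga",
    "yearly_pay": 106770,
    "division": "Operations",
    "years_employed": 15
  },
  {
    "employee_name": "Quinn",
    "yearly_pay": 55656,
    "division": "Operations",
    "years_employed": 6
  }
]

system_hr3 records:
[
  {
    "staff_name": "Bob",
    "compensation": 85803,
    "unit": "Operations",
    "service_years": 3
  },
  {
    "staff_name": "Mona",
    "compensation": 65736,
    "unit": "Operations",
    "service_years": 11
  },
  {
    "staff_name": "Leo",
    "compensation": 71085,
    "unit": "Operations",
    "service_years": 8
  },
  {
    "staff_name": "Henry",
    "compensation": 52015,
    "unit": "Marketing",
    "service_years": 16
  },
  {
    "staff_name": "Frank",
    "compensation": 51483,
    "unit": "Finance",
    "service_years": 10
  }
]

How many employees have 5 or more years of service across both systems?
10

Reconcile schemas: "years_employed" (system_hr2) = "service_years" (system_hr3) = years of service

From system_hr2: 6 employees with >= 5 years
From system_hr3: 4 employees with >= 5 years

Total: 6 + 4 = 10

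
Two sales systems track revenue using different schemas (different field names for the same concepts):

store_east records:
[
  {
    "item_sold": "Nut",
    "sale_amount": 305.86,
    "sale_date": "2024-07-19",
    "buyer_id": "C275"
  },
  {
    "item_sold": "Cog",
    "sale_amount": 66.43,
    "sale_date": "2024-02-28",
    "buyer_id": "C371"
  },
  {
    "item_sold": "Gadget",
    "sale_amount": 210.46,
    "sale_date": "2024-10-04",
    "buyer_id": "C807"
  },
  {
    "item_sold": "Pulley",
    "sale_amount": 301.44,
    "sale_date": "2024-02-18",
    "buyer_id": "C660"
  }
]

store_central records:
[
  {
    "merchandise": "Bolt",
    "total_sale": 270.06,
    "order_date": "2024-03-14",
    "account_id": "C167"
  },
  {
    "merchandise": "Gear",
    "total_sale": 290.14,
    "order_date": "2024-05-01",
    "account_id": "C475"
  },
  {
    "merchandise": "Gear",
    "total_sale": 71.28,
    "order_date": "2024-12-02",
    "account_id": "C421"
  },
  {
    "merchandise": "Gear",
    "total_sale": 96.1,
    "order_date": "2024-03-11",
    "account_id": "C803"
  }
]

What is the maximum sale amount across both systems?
305.86

Reconcile: "sale_amount" (store_east) = "total_sale" (store_central) = sale amount

Maximum in store_east: 305.86
Maximum in store_central: 290.14

Overall maximum: max(305.86, 290.14) = 305.86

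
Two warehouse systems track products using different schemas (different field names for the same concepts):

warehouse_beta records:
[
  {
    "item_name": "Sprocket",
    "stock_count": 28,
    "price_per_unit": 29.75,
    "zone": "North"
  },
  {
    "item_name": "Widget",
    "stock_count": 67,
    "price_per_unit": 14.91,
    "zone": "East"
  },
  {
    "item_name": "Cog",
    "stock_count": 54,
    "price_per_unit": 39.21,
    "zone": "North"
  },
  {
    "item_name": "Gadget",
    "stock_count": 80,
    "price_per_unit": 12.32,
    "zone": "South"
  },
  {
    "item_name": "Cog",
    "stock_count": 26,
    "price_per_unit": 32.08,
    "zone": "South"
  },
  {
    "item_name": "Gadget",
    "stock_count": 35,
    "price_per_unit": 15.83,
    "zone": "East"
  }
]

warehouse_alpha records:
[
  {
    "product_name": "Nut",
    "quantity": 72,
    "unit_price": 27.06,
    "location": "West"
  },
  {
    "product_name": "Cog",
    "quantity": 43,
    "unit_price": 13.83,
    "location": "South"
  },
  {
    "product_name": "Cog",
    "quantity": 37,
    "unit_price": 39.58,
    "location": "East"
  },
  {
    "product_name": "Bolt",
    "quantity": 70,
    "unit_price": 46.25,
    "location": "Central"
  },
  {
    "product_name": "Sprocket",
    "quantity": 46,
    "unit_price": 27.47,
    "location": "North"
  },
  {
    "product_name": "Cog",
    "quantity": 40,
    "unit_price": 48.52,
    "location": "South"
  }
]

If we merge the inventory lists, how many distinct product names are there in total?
6

Schema mapping: "item_name" (warehouse_beta) = "product_name" (warehouse_alpha) = product name

Products in warehouse_beta: ['Cog', 'Gadget', 'Sprocket', 'Widget']
Products in warehouse_alpha: ['Bolt', 'Cog', 'Nut', 'Sprocket']

Union (unique products): ['Bolt', 'Cog', 'Gadget', 'Nut', 'Sprocket', 'Widget']
Count: 6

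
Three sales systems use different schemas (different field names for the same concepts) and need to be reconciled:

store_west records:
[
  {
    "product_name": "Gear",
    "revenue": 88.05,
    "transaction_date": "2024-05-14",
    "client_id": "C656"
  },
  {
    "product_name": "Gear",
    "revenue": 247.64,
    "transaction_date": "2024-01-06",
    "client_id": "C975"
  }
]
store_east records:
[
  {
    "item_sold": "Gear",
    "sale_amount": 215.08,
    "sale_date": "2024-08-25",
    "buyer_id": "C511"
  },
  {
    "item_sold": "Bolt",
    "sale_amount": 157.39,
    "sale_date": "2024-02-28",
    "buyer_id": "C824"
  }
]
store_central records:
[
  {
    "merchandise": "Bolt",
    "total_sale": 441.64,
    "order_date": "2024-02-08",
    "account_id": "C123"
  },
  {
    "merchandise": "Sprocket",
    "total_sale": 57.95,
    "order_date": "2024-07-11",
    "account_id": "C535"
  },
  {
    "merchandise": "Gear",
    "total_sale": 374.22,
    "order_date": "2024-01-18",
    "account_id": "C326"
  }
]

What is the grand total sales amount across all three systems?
1581.97

Schema reconciliation - all amount fields map to sale amount:

store_west (revenue): 335.69
store_east (sale_amount): 372.47
store_central (total_sale): 873.81

Grand total: 1581.97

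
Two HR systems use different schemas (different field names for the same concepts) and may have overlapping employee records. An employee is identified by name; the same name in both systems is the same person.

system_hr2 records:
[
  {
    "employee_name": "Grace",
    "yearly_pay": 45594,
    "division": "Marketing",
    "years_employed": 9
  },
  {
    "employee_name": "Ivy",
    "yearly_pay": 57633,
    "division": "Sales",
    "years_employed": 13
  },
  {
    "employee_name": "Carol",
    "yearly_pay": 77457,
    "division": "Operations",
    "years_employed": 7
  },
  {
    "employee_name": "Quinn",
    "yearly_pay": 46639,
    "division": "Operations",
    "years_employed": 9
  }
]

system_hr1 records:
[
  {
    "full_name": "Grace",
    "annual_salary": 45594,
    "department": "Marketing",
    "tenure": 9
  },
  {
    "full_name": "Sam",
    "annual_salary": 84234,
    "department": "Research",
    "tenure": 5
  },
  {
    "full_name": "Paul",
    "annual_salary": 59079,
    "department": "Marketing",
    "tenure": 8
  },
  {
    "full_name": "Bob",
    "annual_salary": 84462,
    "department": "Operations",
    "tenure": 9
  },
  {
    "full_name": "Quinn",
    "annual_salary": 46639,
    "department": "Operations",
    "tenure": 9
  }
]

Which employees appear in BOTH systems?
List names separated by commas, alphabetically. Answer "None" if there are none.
Grace, Quinn

Schema mapping: "employee_name" (system_hr2) = "full_name" (system_hr1) = employee name

Names in system_hr2: ['Carol', 'Grace', 'Ivy', 'Quinn']
Names in system_hr1: ['Bob', 'Grace', 'Paul', 'Quinn', 'Sam']

Intersection: ['Grace', 'Quinn']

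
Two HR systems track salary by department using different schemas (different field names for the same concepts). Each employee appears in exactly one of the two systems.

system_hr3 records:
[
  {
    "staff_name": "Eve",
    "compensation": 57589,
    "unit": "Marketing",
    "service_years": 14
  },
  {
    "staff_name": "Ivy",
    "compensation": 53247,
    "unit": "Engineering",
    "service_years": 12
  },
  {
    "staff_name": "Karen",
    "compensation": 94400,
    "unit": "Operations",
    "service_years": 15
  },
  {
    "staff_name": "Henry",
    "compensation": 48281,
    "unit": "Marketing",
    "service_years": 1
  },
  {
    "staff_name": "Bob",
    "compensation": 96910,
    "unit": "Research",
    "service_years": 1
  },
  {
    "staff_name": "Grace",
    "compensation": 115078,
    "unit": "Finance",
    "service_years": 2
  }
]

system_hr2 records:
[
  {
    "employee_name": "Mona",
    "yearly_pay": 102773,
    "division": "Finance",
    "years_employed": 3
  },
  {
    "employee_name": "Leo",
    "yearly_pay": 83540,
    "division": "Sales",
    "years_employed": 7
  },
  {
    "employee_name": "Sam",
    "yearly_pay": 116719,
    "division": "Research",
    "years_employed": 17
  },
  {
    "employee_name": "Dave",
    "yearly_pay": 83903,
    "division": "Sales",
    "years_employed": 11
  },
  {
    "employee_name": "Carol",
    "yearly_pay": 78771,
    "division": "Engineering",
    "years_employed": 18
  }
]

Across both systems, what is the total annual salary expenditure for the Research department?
213629

Schema mappings:
- "unit" (system_hr3) = "division" (system_hr2) = department
- "compensation" (system_hr3) = "yearly_pay" (system_hr2) = salary

Research salaries from system_hr3: 96910
Research salaries from system_hr2: 116719

Total: 96910 + 116719 = 213629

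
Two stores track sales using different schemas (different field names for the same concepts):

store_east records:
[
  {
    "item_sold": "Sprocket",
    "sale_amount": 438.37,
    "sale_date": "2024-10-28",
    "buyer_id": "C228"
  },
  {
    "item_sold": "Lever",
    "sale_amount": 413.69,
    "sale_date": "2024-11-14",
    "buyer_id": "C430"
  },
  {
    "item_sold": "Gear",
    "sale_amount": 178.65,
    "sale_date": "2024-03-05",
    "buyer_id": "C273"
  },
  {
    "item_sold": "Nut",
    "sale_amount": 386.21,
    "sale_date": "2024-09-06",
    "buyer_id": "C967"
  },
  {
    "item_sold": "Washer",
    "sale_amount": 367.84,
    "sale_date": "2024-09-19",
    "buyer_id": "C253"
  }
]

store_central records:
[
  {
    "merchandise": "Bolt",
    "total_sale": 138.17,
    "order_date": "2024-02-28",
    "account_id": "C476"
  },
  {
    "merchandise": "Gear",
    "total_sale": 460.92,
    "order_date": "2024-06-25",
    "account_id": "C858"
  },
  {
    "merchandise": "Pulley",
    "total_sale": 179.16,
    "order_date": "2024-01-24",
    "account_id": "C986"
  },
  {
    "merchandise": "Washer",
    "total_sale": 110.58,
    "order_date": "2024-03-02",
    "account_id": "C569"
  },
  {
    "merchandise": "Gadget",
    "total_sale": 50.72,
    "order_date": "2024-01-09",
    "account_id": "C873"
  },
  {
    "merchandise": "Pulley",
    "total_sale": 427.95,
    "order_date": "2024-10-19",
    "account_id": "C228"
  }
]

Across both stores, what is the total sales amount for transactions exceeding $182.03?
2494.98

Schema mapping: "sale_amount" (store_east) = "total_sale" (store_central) = sale amount

Sum of sales > $182.03 in store_east: 1606.11
Sum of sales > $182.03 in store_central: 888.87

Total: 1606.11 + 888.87 = 2494.98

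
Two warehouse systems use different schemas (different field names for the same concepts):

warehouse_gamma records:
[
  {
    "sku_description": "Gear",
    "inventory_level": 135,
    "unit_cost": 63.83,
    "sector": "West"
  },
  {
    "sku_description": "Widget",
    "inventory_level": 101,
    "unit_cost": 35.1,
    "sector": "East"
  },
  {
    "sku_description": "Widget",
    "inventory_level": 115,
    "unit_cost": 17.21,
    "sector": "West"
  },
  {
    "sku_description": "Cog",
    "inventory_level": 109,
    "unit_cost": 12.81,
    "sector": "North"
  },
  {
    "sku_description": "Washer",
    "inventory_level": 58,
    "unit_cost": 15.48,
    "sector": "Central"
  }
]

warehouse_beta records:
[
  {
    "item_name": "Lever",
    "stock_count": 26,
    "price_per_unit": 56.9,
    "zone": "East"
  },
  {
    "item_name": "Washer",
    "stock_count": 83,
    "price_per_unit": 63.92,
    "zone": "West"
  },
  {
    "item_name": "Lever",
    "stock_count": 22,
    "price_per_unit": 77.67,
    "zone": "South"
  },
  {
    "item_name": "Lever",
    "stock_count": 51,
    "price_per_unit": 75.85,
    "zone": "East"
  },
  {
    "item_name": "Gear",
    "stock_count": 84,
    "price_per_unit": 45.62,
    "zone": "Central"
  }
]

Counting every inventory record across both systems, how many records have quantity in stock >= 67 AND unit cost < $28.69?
2

Schema mappings:
- "inventory_level" (warehouse_gamma) = "stock_count" (warehouse_beta) = quantity
- "unit_cost" (warehouse_gamma) = "price_per_unit" (warehouse_beta) = unit cost

Records meeting both conditions in warehouse_gamma: 2
Records meeting both conditions in warehouse_beta: 0

Total: 2 + 0 = 2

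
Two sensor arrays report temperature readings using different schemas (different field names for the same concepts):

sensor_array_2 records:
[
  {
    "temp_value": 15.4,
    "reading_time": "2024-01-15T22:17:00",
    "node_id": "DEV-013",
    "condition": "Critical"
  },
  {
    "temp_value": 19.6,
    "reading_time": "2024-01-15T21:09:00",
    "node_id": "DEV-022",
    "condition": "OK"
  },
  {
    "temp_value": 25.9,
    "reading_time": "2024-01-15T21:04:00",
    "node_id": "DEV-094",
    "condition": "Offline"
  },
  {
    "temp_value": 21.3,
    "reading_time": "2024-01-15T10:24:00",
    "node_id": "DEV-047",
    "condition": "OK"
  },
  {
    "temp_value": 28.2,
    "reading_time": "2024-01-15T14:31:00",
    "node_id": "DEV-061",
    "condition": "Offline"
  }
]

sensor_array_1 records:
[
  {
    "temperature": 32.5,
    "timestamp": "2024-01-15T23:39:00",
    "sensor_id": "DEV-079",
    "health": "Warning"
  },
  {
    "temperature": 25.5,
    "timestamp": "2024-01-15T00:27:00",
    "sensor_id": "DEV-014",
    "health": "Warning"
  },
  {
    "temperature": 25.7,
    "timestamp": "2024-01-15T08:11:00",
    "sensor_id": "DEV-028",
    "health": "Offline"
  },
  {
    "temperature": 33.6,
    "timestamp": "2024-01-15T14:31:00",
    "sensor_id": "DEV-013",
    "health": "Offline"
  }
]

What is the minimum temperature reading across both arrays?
15.4

Schema mapping: "temp_value" (sensor_array_2) = "temperature" (sensor_array_1) = temperature reading

Minimum in sensor_array_2: 15.4
Minimum in sensor_array_1: 25.5

Overall minimum: min(15.4, 25.5) = 15.4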